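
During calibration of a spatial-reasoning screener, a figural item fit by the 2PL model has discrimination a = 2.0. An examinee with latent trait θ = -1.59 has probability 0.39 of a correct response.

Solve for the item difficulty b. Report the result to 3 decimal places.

-1.366

P(θ) = 1 / (1 + exp(−a(θ − b)))
logit(0.39) = ln(0.39/0.61) = -0.4473
b = θ − logit/(a) = -1.59 − (-0.4473)/2.0000 = -1.3663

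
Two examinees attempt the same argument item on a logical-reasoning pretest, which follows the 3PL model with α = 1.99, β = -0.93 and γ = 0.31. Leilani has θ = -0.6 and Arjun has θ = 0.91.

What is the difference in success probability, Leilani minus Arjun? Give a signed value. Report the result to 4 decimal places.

-0.2183

P(θ) = γ + (1 − γ) · 1 / (1 + exp(−α(θ − β)))
P(Leilani) = 0.7644  [exponent 0.6567]
P(Arjun) = 0.9827  [exponent 3.6616]
Difference = 0.7644 − 0.9827 = -0.2183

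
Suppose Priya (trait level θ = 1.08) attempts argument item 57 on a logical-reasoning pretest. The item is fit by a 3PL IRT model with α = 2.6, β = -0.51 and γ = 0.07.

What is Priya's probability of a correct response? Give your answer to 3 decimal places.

P(θ) = γ + (1 − γ) · 1 / (1 + exp(−α(θ − β)))
Exponent: 2.6 × (1.08 − (-0.51)) = 4.1340
1/(1 + e^{-4.1340}) = 0.9842
P = 0.07 + 0.93 × 0.9842 = 0.9853

0.985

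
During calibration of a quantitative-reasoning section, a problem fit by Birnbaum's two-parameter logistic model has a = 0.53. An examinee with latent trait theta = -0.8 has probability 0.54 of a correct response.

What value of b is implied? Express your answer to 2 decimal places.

P(theta) = 1 / (1 + exp(−a(theta − b)))
logit(0.54) = ln(0.54/0.46) = 0.1603
b = theta − logit/(a) = -0.8 − 0.1603/0.5300 = -1.1025

-1.10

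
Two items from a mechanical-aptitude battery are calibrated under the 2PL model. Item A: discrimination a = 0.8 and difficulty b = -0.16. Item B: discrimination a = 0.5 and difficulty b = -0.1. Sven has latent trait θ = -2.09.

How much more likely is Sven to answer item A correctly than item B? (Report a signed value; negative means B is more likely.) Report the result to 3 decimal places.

-0.094

P(θ) = 1 / (1 + exp(−a(θ − b)))
P_A = 0.1760
P_B = 0.2699
P_A − P_B = -0.0940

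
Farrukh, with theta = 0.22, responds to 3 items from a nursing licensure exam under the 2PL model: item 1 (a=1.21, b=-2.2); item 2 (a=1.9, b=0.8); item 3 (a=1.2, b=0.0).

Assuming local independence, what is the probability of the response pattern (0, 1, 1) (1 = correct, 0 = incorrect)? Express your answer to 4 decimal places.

P(theta) = 1 / (1 + exp(−a(theta − b)))
P_1 = 1/(1+e^{-2.9282}) = 0.9492
P_2 = 1/(1+e^{1.1020}) = 0.2494
P_3 = 1/(1+e^{-0.2640}) = 0.5656
L = (1−P_1) × P_2 × P_3 = 0.0508 × 0.2494 × 0.5656 = 0.00716

0.0072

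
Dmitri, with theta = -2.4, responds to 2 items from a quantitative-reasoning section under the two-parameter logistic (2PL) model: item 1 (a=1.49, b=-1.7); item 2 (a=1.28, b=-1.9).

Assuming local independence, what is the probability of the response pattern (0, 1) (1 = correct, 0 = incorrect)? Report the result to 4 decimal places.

0.2553

P(theta) = 1 / (1 + exp(−a(theta − b)))
P_1 = 1/(1+e^{1.0430}) = 0.2606
P_2 = 1/(1+e^{0.6400}) = 0.3452
L = (1−P_1) × P_2 = 0.7394 × 0.3452 = 0.25529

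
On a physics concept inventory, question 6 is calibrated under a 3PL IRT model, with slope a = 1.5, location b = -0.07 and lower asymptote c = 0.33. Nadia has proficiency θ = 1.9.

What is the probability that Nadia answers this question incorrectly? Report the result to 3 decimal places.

P(θ) = c + (1 − c) · 1 / (1 + exp(−a(θ − b)))
Exponent: 1.5 × (1.9 − (-0.07)) = 2.9550
1/(1 + e^{-2.9550}) = 0.9505
P = 0.33 + 0.67 × 0.9505 = 0.9668
P(incorrect) = 1 − 0.9668 = 0.0332

0.033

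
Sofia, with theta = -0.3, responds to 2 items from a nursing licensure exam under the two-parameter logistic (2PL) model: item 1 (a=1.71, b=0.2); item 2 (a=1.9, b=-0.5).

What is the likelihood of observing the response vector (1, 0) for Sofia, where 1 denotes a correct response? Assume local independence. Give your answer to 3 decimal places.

P(theta) = 1 / (1 + exp(−a(theta − b)))
P_1 = 1/(1+e^{0.8550}) = 0.2984
P_2 = 1/(1+e^{-0.3800}) = 0.5939
L = P_1 × (1−P_2) = 0.2984 × 0.4061 = 0.12118

0.121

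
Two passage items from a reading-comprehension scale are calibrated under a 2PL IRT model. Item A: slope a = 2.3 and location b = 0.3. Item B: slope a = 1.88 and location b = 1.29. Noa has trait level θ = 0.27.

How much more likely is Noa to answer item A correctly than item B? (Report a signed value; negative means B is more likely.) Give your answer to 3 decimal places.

P(θ) = 1 / (1 + exp(−a(θ − b)))
P_A = 0.4828
P_B = 0.1281
P_A − P_B = 0.3546

0.355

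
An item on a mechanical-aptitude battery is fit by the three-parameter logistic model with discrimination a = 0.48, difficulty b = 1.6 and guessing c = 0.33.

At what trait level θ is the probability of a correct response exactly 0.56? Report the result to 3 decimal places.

0.249

P(θ) = c + (1 − c) · 1 / (1 + exp(−a(θ − b)))
Remove guessing floor: (0.56 − 0.33)/(1 − 0.33) = 0.3433
logit = ln(0.3433/0.6567) = -0.6487
θ = b + logit/(a) = 1.6 + (-0.6487)/0.4800 = 0.2486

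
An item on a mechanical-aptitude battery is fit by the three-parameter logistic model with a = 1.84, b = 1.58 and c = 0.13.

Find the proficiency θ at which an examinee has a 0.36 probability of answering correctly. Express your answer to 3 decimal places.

P(θ) = c + (1 − c) · 1 / (1 + exp(−a(θ − b)))
Remove guessing floor: (0.36 − 0.13)/(1 − 0.13) = 0.2644
logit = ln(0.2644/0.7356) = -1.0234
θ = b + logit/(a) = 1.58 + (-1.0234)/1.8400 = 1.0238

1.024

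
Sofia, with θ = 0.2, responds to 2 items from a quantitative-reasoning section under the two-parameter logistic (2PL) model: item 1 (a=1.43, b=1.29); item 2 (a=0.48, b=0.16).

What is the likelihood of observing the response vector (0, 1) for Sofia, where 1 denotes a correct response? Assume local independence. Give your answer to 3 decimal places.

0.417

P(θ) = 1 / (1 + exp(−a(θ − b)))
P_1 = 1/(1+e^{1.5587}) = 0.1738
P_2 = 1/(1+e^{-0.0192}) = 0.5048
L = (1−P_1) × P_2 = 0.8262 × 0.5048 = 0.41705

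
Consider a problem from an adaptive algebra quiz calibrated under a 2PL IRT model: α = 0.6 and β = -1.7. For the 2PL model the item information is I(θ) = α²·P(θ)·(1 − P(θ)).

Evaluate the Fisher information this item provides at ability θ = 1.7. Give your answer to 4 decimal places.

P = 1/(1+e^{-2.0400}) = 0.8849
P(1−P) = 0.8849 × 0.1151 = 0.1018
I = α² × P(1−P) = 0.6² × 0.1018 = 0.03666

0.0367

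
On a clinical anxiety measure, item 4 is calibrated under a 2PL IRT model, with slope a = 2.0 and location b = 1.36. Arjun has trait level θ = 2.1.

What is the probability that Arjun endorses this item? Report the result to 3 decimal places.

P(θ) = 1 / (1 + exp(−a(θ − b)))
Exponent: 2.0 × (2.1 − 1.36) = 1.4800
1/(1 + e^{-1.4800}) = 0.8146

0.815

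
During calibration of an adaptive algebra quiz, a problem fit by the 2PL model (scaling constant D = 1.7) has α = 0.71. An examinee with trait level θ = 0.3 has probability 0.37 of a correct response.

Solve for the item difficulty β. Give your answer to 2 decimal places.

P(θ) = 1 / (1 + exp(−D·α(θ − β)))
logit(0.37) = ln(0.37/0.63) = -0.5322
β = θ − logit/(1.7·α) = 0.3 − (-0.5322)/1.2070 = 0.7409

0.74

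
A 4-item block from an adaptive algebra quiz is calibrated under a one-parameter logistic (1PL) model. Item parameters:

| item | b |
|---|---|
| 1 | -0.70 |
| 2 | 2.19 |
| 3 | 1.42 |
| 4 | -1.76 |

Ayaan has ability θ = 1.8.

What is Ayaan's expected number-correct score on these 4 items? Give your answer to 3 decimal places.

2.894

P(θ) = 1 / (1 + exp(−(θ − b)))
P_1 = 1/(1+e^{-2.5000}) = 0.9241
P_2 = 1/(1+e^{0.3900}) = 0.4037
P_3 = 1/(1+e^{-0.3800}) = 0.5939
P_4 = 1/(1+e^{-3.5600}) = 0.9723
E[score] = 0.9241 + 0.4037 + 0.5939 + 0.9723 = 2.8941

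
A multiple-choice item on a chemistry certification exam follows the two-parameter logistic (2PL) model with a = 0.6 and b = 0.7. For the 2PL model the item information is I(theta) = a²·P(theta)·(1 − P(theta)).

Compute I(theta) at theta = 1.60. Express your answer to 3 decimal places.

0.084

P = 1/(1+e^{-0.5400}) = 0.6318
P(1−P) = 0.6318 × 0.3682 = 0.2326
I = a² × P(1−P) = 0.6² × 0.2326 = 0.08375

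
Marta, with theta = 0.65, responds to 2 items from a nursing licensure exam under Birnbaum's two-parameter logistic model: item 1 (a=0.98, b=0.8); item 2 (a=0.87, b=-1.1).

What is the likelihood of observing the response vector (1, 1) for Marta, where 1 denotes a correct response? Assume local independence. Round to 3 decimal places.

P(theta) = 1 / (1 + exp(−a(theta − b)))
P_1 = 1/(1+e^{0.1470}) = 0.4633
P_2 = 1/(1+e^{-1.5225}) = 0.8209
L = P_1 × P_2 = 0.4633 × 0.8209 = 0.38034

0.380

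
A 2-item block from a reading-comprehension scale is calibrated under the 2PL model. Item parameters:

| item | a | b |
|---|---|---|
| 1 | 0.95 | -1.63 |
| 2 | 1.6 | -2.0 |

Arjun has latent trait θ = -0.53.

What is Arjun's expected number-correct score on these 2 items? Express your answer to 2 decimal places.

1.65

P(θ) = 1 / (1 + exp(−a(θ − b)))
P_1 = 1/(1+e^{-1.0450}) = 0.7398
P_2 = 1/(1+e^{-2.3520}) = 0.9131
E[score] = 0.7398 + 0.9131 = 1.6529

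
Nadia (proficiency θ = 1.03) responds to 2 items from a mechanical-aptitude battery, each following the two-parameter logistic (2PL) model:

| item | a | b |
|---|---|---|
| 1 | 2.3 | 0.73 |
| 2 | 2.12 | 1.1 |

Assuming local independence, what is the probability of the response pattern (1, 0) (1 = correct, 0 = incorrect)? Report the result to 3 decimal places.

0.358

P(θ) = 1 / (1 + exp(−a(θ − b)))
P_1 = 1/(1+e^{-0.6900}) = 0.6660
P_2 = 1/(1+e^{0.1484}) = 0.4630
L = P_1 × (1−P_2) = 0.6660 × 0.5370 = 0.35765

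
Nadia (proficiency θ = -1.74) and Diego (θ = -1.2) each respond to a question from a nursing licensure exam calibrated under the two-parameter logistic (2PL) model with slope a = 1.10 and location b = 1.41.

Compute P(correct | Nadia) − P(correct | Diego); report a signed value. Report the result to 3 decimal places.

P(θ) = 1 / (1 + exp(−a(θ − b)))
P(Nadia) = 0.0303  [exponent -3.4650]
P(Diego) = 0.0536  [exponent -2.8710]
Difference = 0.0303 − 0.0536 = -0.0233

-0.023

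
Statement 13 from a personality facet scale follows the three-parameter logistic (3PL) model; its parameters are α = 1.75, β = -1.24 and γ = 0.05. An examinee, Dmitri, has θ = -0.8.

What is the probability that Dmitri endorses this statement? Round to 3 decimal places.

P(θ) = γ + (1 − γ) · 1 / (1 + exp(−α(θ − β)))
Exponent: 1.75 × (-0.8 − (-1.24)) = 0.7700
1/(1 + e^{-0.7700}) = 0.6835
P = 0.05 + 0.95 × 0.6835 = 0.6993

0.699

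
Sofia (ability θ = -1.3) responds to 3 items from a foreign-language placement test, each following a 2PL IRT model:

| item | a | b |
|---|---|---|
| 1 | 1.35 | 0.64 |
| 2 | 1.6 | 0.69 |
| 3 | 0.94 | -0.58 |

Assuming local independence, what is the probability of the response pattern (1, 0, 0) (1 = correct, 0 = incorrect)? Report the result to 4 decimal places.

P(θ) = 1 / (1 + exp(−a(θ − b)))
P_1 = 1/(1+e^{2.6190}) = 0.0679
P_2 = 1/(1+e^{3.1840}) = 0.0398
P_3 = 1/(1+e^{0.6768}) = 0.3370
L = P_1 × (1−P_2) × (1−P_3) = 0.0679 × 0.9602 × 0.6630 = 0.04325

0.0432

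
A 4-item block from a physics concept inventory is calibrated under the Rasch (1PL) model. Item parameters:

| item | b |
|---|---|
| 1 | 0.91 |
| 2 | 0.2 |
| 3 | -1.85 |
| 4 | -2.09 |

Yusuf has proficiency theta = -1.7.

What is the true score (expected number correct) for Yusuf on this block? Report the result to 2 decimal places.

P(theta) = 1 / (1 + exp(−(theta − b)))
P_1 = 1/(1+e^{2.6100}) = 0.0685
P_2 = 1/(1+e^{1.9000}) = 0.1301
P_3 = 1/(1+e^{-0.1500}) = 0.5374
P_4 = 1/(1+e^{-0.3900}) = 0.5963
E[score] = 0.0685 + 0.1301 + 0.5374 + 0.5963 = 1.3323

1.33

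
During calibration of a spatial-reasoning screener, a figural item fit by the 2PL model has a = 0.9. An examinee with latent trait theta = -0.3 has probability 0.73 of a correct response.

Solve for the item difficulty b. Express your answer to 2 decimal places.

P(theta) = 1 / (1 + exp(−a(theta − b)))
logit(0.73) = ln(0.73/0.27) = 0.9946
b = theta − logit/(a) = -0.3 − 0.9946/0.9000 = -1.4051

-1.41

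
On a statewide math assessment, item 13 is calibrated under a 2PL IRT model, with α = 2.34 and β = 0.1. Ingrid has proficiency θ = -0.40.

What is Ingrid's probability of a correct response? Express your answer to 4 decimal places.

0.2369

P(θ) = 1 / (1 + exp(−α(θ − β)))
Exponent: 2.34 × (-0.40 − 0.1) = -1.1700
1/(1 + e^{1.1700}) = 0.2369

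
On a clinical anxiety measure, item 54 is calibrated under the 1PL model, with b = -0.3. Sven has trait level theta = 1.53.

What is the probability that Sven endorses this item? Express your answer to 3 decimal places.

P(theta) = 1 / (1 + exp(−(theta − b)))
Exponent: (1.53 − (-0.3)) = 1.8300
1/(1 + e^{-1.8300}) = 0.8618
P = 0.8618

0.862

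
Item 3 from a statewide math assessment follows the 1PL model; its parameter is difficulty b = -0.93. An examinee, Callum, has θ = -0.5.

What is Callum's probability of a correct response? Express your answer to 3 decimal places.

P(θ) = 1 / (1 + exp(−(θ − b)))
Exponent: (-0.5 − (-0.93)) = 0.4300
1/(1 + e^{-0.4300}) = 0.6059
P = 0.6059

0.606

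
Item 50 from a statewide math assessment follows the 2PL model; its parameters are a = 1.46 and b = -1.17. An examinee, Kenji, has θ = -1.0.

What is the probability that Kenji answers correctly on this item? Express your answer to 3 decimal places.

0.562

P(θ) = 1 / (1 + exp(−a(θ − b)))
Exponent: 1.46 × (-1.0 − (-1.17)) = 0.2482
1/(1 + e^{-0.2482}) = 0.5617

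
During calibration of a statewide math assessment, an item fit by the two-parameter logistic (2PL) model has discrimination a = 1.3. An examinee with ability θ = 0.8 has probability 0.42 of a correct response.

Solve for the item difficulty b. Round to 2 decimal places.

1.05

P(θ) = 1 / (1 + exp(−a(θ − b)))
logit(0.42) = ln(0.42/0.58) = -0.3228
b = θ − logit/(a) = 0.8 − (-0.3228)/1.3000 = 1.0483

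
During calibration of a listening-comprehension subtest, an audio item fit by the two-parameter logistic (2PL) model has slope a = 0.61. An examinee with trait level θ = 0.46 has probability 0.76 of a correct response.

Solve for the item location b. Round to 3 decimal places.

-1.430

P(θ) = 1 / (1 + exp(−a(θ − b)))
logit(0.76) = ln(0.76/0.24) = 1.1527
b = θ − logit/(a) = 0.46 − 1.1527/0.6100 = -1.4296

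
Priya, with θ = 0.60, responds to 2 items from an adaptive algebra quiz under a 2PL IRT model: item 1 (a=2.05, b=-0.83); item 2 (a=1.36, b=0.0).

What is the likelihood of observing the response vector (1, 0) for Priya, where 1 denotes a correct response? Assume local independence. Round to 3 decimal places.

0.291

P(θ) = 1 / (1 + exp(−a(θ − b)))
P_1 = 1/(1+e^{-2.9315}) = 0.9494
P_2 = 1/(1+e^{-0.8160}) = 0.6934
L = P_1 × (1−P_2) = 0.9494 × 0.3066 = 0.29109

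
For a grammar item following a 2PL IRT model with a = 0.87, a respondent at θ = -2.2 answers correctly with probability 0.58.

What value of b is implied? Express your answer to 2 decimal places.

-2.57

P(θ) = 1 / (1 + exp(−a(θ − b)))
logit(0.58) = ln(0.58/0.42) = 0.3228
b = θ − logit/(a) = -2.2 − 0.3228/0.8700 = -2.5710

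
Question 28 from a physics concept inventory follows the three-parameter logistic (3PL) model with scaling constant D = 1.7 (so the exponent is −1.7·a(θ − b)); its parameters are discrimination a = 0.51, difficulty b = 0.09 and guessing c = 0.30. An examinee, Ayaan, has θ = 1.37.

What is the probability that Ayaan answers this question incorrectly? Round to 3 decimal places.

0.174

P(θ) = c + (1 − c) · 1 / (1 + exp(−D·a(θ − b)))
Exponent: 1.7 × 0.51 × (1.37 − 0.09) = 1.1098
1/(1 + e^{-1.1098}) = 0.7521
P = 0.30 + 0.70 × 0.7521 = 0.8265
P(incorrect) = 1 − 0.8265 = 0.1735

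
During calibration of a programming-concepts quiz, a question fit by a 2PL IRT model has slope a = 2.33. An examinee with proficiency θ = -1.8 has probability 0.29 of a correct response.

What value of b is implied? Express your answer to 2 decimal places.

-1.42

P(θ) = 1 / (1 + exp(−a(θ − b)))
logit(0.29) = ln(0.29/0.71) = -0.8954
b = θ − logit/(a) = -1.8 − (-0.8954)/2.3300 = -1.4157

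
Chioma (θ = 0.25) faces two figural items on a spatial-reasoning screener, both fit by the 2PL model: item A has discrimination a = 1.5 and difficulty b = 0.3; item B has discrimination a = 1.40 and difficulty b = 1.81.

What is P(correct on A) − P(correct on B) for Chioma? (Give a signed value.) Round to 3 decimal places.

0.380

P(θ) = 1 / (1 + exp(−a(θ − b)))
P_A = 0.4813
P_B = 0.1012
P_A − P_B = 0.3801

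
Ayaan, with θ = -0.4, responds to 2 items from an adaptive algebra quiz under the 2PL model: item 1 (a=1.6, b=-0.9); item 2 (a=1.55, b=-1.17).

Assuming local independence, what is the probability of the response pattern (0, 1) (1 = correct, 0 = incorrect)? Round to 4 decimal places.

0.2379

P(θ) = 1 / (1 + exp(−a(θ − b)))
P_1 = 1/(1+e^{-0.8000}) = 0.6900
P_2 = 1/(1+e^{-1.1935}) = 0.7674
L = (1−P_1) × P_2 = 0.3100 × 0.7674 = 0.23790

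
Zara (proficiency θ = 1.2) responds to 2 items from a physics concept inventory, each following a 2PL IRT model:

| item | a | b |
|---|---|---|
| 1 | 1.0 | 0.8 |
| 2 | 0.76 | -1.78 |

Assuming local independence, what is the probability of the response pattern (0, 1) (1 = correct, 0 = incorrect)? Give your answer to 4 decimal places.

0.3636

P(θ) = 1 / (1 + exp(−a(θ − b)))
P_1 = 1/(1+e^{-0.4000}) = 0.5987
P_2 = 1/(1+e^{-2.2648}) = 0.9059
L = (1−P_1) × P_2 = 0.4013 × 0.9059 = 0.36356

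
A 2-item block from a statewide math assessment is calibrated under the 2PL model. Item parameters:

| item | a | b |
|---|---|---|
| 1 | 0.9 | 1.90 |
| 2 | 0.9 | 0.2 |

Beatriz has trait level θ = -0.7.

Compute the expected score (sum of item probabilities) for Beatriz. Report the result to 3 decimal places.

0.396

P(θ) = 1 / (1 + exp(−a(θ − b)))
P_1 = 1/(1+e^{2.3400}) = 0.0879
P_2 = 1/(1+e^{0.8100}) = 0.3079
E[score] = 0.0879 + 0.3079 = 0.3958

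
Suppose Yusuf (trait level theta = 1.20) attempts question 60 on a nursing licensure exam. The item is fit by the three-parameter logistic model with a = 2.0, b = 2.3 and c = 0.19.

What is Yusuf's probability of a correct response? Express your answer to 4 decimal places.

0.2708

P(theta) = c + (1 − c) · 1 / (1 + exp(−a(theta − b)))
Exponent: 2.0 × (1.20 − 2.3) = -2.2000
1/(1 + e^{2.2000}) = 0.0998
P = 0.19 + 0.81 × 0.0998 = 0.2708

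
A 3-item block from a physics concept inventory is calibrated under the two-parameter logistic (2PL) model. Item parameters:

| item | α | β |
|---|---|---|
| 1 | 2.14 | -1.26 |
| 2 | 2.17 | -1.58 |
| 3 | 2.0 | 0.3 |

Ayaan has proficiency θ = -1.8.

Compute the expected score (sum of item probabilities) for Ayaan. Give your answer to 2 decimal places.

P(θ) = 1 / (1 + exp(−α(θ − β)))
P_1 = 1/(1+e^{1.1556}) = 0.2395
P_2 = 1/(1+e^{0.4774}) = 0.3829
P_3 = 1/(1+e^{4.2000}) = 0.0148
E[score] = 0.2395 + 0.3829 + 0.0148 = 0.6371

0.64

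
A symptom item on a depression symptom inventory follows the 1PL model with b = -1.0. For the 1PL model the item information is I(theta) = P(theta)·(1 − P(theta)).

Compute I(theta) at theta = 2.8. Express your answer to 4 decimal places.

0.0214

P = 1/(1+e^{-3.8000}) = 0.9781
P(1−P) = 0.9781 × 0.0219 = 0.0214
I = P(1−P) = 0.02140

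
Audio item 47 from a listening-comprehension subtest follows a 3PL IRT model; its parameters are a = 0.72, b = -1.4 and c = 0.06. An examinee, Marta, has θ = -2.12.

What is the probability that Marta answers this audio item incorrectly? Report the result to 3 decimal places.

0.589

P(θ) = c + (1 − c) · 1 / (1 + exp(−a(θ − b)))
Exponent: 0.72 × (-2.12 − (-1.4)) = -0.5184
1/(1 + e^{0.5184}) = 0.3732
P = 0.06 + 0.94 × 0.3732 = 0.4108
P(incorrect) = 1 − 0.4108 = 0.5892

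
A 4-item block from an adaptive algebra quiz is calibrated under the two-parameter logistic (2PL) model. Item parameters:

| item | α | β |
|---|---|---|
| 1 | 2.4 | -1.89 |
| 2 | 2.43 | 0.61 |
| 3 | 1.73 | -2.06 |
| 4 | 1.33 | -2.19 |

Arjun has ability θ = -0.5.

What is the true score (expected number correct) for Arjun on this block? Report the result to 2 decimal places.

2.87

P(θ) = 1 / (1 + exp(−α(θ − β)))
P_1 = 1/(1+e^{-3.3360}) = 0.9656
P_2 = 1/(1+e^{2.6973}) = 0.0631
P_3 = 1/(1+e^{-2.6988}) = 0.9370
P_4 = 1/(1+e^{-2.2477}) = 0.9045
E[score] = 0.9656 + 0.0631 + 0.9370 + 0.9045 = 2.8702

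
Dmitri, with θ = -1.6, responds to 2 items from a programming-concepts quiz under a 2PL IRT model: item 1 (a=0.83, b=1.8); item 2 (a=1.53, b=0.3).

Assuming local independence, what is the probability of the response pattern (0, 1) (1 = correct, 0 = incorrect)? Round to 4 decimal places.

P(θ) = 1 / (1 + exp(−a(θ − b)))
P_1 = 1/(1+e^{2.8220}) = 0.0561
P_2 = 1/(1+e^{2.9070}) = 0.0518
L = (1−P_1) × P_2 = 0.9439 × 0.0518 = 0.04890

0.0489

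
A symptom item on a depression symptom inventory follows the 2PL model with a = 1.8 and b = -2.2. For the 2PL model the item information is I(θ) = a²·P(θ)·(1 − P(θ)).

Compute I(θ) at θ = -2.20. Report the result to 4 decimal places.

0.8100

P = 1/(1+e^{0.0000}) = 0.5000
P(1−P) = 0.5000 × 0.5000 = 0.2500
I = a² × P(1−P) = 1.8² × 0.2500 = 0.81000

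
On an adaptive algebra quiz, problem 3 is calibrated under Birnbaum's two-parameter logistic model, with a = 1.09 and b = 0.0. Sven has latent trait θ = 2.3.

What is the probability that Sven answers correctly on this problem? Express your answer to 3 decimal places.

P(θ) = 1 / (1 + exp(−a(θ − b)))
Exponent: 1.09 × (2.3 − 0.0) = 2.5070
1/(1 + e^{-2.5070}) = 0.9246

0.925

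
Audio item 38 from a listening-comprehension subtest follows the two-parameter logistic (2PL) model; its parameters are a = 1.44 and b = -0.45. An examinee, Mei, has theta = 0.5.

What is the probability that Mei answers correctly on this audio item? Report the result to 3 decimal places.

0.797

P(theta) = 1 / (1 + exp(−a(theta − b)))
Exponent: 1.44 × (0.5 − (-0.45)) = 1.3680
1/(1 + e^{-1.3680}) = 0.7971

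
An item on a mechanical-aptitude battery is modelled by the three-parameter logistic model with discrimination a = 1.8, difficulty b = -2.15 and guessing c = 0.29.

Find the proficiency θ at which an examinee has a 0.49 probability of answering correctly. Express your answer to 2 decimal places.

P(θ) = c + (1 − c) · 1 / (1 + exp(−a(θ − b)))
Remove guessing floor: (0.49 − 0.29)/(1 − 0.29) = 0.2817
logit = ln(0.2817/0.7183) = -0.9361
θ = b + logit/(a) = -2.15 + (-0.9361)/1.8000 = -2.6701

-2.67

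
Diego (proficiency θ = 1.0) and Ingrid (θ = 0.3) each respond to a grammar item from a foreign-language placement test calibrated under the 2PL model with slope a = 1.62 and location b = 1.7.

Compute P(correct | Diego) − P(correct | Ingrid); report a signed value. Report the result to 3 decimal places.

0.150

P(θ) = 1 / (1 + exp(−a(θ − b)))
P(Diego) = 0.2434  [exponent -1.1340]
P(Ingrid) = 0.0938  [exponent -2.2680]
Difference = 0.2434 − 0.0938 = 0.1496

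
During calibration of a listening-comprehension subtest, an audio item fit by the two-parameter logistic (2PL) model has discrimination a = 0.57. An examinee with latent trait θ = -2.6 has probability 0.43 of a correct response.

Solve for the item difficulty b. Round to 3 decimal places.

P(θ) = 1 / (1 + exp(−a(θ − b)))
logit(0.43) = ln(0.43/0.57) = -0.2819
b = θ − logit/(a) = -2.6 − (-0.2819)/0.5700 = -2.1055

-2.106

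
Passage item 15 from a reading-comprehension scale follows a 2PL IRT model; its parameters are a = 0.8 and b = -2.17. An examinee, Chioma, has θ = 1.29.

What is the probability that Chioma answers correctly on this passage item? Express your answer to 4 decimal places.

P(θ) = 1 / (1 + exp(−a(θ − b)))
Exponent: 0.8 × (1.29 − (-2.17)) = 2.7680
1/(1 + e^{-2.7680}) = 0.9409

0.9409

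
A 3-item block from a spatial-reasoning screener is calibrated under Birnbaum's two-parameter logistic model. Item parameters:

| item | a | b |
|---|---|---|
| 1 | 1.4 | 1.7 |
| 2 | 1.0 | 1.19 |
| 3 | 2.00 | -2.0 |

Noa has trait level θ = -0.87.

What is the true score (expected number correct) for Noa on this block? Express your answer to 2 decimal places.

1.05

P(θ) = 1 / (1 + exp(−a(θ − b)))
P_1 = 1/(1+e^{3.5980}) = 0.0266
P_2 = 1/(1+e^{2.0600}) = 0.1130
P_3 = 1/(1+e^{-2.2600}) = 0.9055
E[score] = 0.0266 + 0.1130 + 0.9055 = 1.0452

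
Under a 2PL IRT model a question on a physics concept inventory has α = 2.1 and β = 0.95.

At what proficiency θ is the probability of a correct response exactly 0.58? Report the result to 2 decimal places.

P(θ) = 1 / (1 + exp(−α(θ − β)))
logit = ln(0.5800/0.4200) = 0.3228
θ = β + logit/(α) = 0.95 + 0.3228/2.1000 = 1.1037

1.10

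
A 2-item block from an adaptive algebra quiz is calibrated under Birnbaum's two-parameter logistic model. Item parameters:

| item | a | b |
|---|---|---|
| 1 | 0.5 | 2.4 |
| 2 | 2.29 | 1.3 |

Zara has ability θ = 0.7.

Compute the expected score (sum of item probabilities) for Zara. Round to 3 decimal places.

P(θ) = 1 / (1 + exp(−a(θ − b)))
P_1 = 1/(1+e^{0.8500}) = 0.2994
P_2 = 1/(1+e^{1.3740}) = 0.2020
E[score] = 0.2994 + 0.2020 = 0.5014

0.501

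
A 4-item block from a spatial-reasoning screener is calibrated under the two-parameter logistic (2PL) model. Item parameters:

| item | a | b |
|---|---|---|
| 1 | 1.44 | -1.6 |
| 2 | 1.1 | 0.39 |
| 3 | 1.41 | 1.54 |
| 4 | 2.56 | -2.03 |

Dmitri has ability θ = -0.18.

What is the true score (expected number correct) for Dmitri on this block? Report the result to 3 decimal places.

P(θ) = 1 / (1 + exp(−a(θ − b)))
P_1 = 1/(1+e^{-2.0448}) = 0.8854
P_2 = 1/(1+e^{0.6270}) = 0.3482
P_3 = 1/(1+e^{2.4252}) = 0.0813
P_4 = 1/(1+e^{-4.7360}) = 0.9913
E[score] = 0.8854 + 0.3482 + 0.0813 + 0.9913 = 2.3062

2.306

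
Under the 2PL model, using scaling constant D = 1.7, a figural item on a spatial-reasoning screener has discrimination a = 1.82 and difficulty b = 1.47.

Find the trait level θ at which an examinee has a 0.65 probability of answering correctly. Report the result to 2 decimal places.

P(θ) = 1 / (1 + exp(−D·a(θ − b)))
logit = ln(0.6500/0.3500) = 0.6190
θ = b + logit/(1.7·a) = 1.47 + 0.6190/3.0940 = 1.6701

1.67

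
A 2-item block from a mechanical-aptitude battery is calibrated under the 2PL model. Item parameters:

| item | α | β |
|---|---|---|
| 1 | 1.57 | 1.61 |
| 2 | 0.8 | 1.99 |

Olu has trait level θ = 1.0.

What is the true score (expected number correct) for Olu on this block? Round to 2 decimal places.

0.59

P(θ) = 1 / (1 + exp(−α(θ − β)))
P_1 = 1/(1+e^{0.9577}) = 0.2773
P_2 = 1/(1+e^{0.7920}) = 0.3117
E[score] = 0.2773 + 0.3117 = 0.5891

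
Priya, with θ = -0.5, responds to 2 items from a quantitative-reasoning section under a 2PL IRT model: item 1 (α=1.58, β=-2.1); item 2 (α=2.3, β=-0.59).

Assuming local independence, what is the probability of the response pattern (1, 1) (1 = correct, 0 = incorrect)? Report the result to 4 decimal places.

0.5108

P(θ) = 1 / (1 + exp(−α(θ − β)))
P_1 = 1/(1+e^{-2.5280}) = 0.9261
P_2 = 1/(1+e^{-0.2070}) = 0.5516
L = P_1 × P_2 = 0.9261 × 0.5516 = 0.51080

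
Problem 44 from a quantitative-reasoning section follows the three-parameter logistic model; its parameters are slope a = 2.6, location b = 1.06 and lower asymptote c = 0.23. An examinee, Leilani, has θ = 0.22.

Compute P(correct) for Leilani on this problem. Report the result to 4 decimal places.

P(θ) = c + (1 − c) · 1 / (1 + exp(−a(θ − b)))
Exponent: 2.6 × (0.22 − 1.06) = -2.1840
1/(1 + e^{2.1840}) = 0.1012
P = 0.23 + 0.77 × 0.1012 = 0.3079

0.3079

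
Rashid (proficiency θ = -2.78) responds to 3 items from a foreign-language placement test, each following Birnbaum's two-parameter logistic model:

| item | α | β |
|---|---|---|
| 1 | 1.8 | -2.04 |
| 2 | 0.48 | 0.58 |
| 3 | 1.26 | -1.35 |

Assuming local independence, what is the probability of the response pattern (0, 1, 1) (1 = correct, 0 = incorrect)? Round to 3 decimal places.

0.019

P(θ) = 1 / (1 + exp(−α(θ − β)))
P_1 = 1/(1+e^{1.3320}) = 0.2088
P_2 = 1/(1+e^{1.6128}) = 0.1662
P_3 = 1/(1+e^{1.8018}) = 0.1416
L = (1−P_1) × P_2 × P_3 = 0.7912 × 0.1662 × 0.1416 = 0.01862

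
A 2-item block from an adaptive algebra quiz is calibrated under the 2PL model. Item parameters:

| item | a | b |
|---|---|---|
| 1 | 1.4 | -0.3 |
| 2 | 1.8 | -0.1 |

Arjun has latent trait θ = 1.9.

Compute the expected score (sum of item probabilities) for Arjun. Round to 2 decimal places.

1.93

P(θ) = 1 / (1 + exp(−a(θ − b)))
P_1 = 1/(1+e^{-3.0800}) = 0.9561
P_2 = 1/(1+e^{-3.6000}) = 0.9734
E[score] = 0.9561 + 0.9734 = 1.9295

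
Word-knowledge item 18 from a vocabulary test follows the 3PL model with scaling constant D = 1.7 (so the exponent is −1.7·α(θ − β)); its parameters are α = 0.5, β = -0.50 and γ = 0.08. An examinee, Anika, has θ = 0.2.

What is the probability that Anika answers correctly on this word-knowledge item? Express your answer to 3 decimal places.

P(θ) = γ + (1 − γ) · 1 / (1 + exp(−D·α(θ − β)))
Exponent: 1.7 × 0.5 × (0.2 − (-0.50)) = 0.5950
1/(1 + e^{-0.5950}) = 0.6445
P = 0.08 + 0.92 × 0.6445 = 0.6730

0.673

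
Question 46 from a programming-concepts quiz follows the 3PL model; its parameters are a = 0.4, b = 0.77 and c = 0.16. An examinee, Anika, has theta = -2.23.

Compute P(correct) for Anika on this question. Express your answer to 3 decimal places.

0.354

P(theta) = c + (1 − c) · 1 / (1 + exp(−a(theta − b)))
Exponent: 0.4 × (-2.23 − 0.77) = -1.2000
1/(1 + e^{1.2000}) = 0.2315
P = 0.16 + 0.84 × 0.2315 = 0.3544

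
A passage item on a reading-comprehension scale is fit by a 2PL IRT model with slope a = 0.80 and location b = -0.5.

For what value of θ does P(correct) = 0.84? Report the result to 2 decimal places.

1.57

P(θ) = 1 / (1 + exp(−a(θ − b)))
logit = ln(0.8400/0.1600) = 1.6582
θ = b + logit/(a) = -0.5 + 1.6582/0.8000 = 1.5728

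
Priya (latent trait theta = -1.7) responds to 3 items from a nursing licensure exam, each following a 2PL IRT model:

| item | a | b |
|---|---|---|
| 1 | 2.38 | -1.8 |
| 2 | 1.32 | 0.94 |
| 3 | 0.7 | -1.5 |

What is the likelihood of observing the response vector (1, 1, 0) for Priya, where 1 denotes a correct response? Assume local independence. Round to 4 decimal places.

0.0089

P(theta) = 1 / (1 + exp(−a(theta − b)))
P_1 = 1/(1+e^{-0.2380}) = 0.5592
P_2 = 1/(1+e^{3.4848}) = 0.0297
P_3 = 1/(1+e^{0.1400}) = 0.4651
L = P_1 × P_2 × (1−P_3) = 0.5592 × 0.0297 × 0.5349 = 0.00890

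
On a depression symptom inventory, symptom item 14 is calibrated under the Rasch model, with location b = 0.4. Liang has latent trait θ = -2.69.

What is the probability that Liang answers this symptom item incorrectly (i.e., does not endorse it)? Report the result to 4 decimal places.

0.9565

P(θ) = 1 / (1 + exp(−(θ − b)))
Exponent: (-2.69 − 0.4) = -3.0900
1/(1 + e^{3.0900}) = 0.0435
P = 0.0435
P(incorrect) = 1 − 0.0435 = 0.9565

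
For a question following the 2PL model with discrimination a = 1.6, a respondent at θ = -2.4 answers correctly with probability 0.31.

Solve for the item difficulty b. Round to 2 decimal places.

P(θ) = 1 / (1 + exp(−a(θ − b)))
logit(0.31) = ln(0.31/0.69) = -0.8001
b = θ − logit/(a) = -2.4 − (-0.8001)/1.6000 = -1.8999

-1.90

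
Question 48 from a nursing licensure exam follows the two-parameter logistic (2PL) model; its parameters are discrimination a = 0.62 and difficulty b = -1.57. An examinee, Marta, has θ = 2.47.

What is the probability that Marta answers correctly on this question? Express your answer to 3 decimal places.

0.924

P(θ) = 1 / (1 + exp(−a(θ − b)))
Exponent: 0.62 × (2.47 − (-1.57)) = 2.5048
1/(1 + e^{-2.5048}) = 0.9245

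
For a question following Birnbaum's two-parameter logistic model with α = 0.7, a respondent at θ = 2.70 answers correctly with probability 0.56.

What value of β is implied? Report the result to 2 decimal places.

2.36

P(θ) = 1 / (1 + exp(−α(θ − β)))
logit(0.56) = ln(0.56/0.44) = 0.2412
β = θ − logit/(α) = 2.70 − 0.2412/0.7000 = 2.3555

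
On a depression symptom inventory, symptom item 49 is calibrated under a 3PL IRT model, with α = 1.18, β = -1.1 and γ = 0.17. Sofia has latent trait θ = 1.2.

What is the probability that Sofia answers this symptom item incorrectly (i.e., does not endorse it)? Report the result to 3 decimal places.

0.052

P(θ) = γ + (1 − γ) · 1 / (1 + exp(−α(θ − β)))
Exponent: 1.18 × (1.2 − (-1.1)) = 2.7140
1/(1 + e^{-2.7140}) = 0.9378
P = 0.17 + 0.83 × 0.9378 = 0.9484
P(incorrect) = 1 − 0.9484 = 0.0516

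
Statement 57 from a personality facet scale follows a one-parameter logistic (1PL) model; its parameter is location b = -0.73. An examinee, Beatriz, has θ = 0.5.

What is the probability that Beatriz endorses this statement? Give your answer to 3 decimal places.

P(θ) = 1 / (1 + exp(−(θ − b)))
Exponent: (0.5 − (-0.73)) = 1.2300
1/(1 + e^{-1.2300}) = 0.7738
P = 0.7738

0.774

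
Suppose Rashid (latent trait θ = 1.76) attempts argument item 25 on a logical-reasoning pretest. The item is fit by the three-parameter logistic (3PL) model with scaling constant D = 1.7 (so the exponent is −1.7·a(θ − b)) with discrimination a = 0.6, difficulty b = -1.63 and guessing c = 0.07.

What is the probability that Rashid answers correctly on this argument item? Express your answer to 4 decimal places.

P(θ) = c + (1 − c) · 1 / (1 + exp(−D·a(θ − b)))
Exponent: 1.7 × 0.6 × (1.76 − (-1.63)) = 3.4578
1/(1 + e^{-3.4578}) = 0.9695
P = 0.07 + 0.93 × 0.9695 = 0.9716

0.9716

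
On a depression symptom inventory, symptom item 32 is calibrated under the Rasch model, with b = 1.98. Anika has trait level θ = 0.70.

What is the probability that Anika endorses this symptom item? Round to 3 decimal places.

P(θ) = 1 / (1 + exp(−(θ − b)))
Exponent: (0.70 − 1.98) = -1.2800
1/(1 + e^{1.2800}) = 0.2176
P = 0.2176

0.218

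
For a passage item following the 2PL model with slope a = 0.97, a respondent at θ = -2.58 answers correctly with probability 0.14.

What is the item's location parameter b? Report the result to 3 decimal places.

-0.709

P(θ) = 1 / (1 + exp(−a(θ − b)))
logit(0.14) = ln(0.14/0.86) = -1.8153
b = θ − logit/(a) = -2.58 − (-1.8153)/0.9700 = -0.7086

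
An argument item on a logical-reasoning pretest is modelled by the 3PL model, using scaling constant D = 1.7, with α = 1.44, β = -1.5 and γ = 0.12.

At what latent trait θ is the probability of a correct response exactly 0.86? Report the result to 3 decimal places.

-0.820

P(θ) = γ + (1 − γ) · 1 / (1 + exp(−D·α(θ − β)))
Remove guessing floor: (0.86 − 0.12)/(1 − 0.12) = 0.8409
logit = ln(0.8409/0.1591) = 1.6650
θ = β + logit/(1.7·α) = -1.5 + 1.6650/2.4480 = -0.8198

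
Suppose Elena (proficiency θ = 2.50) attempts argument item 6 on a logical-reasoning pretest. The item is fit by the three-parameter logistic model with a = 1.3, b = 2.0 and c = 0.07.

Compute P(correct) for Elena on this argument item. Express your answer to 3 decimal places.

0.681

P(θ) = c + (1 − c) · 1 / (1 + exp(−a(θ − b)))
Exponent: 1.3 × (2.50 − 2.0) = 0.6500
1/(1 + e^{-0.6500}) = 0.6570
P = 0.07 + 0.93 × 0.6570 = 0.6810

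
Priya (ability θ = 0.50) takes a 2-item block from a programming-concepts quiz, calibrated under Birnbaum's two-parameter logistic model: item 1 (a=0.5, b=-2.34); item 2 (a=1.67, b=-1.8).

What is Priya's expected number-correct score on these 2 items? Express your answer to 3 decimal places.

1.784

P(θ) = 1 / (1 + exp(−a(θ − b)))
P_1 = 1/(1+e^{-1.4200}) = 0.8053
P_2 = 1/(1+e^{-3.8410}) = 0.9790
E[score] = 0.8053 + 0.9790 = 1.7843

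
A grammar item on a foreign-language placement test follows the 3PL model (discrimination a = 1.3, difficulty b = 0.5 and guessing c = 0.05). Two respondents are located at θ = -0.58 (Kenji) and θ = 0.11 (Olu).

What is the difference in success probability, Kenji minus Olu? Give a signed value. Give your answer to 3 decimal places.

-0.170

P(θ) = c + (1 − c) · 1 / (1 + exp(−a(θ − b)))
P(Kenji) = 0.2373  [exponent -1.4040]
P(Olu) = 0.4071  [exponent -0.5070]
Difference = 0.2373 − 0.4071 = -0.1698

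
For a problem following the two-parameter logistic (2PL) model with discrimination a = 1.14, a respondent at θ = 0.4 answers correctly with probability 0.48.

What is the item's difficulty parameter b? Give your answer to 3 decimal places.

P(θ) = 1 / (1 + exp(−a(θ − b)))
logit(0.48) = ln(0.48/0.52) = -0.0800
b = θ − logit/(a) = 0.4 − (-0.0800)/1.1400 = 0.4702

0.470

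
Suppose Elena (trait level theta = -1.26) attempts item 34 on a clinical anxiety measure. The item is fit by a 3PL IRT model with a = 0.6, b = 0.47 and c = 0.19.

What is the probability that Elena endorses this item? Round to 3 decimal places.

P(theta) = c + (1 − c) · 1 / (1 + exp(−a(theta − b)))
Exponent: 0.6 × (-1.26 − 0.47) = -1.0380
1/(1 + e^{1.0380}) = 0.2615
P = 0.19 + 0.81 × 0.2615 = 0.4018

0.402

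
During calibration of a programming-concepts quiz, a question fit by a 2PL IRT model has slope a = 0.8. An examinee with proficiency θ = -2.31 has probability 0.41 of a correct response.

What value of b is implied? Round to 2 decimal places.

-1.86

P(θ) = 1 / (1 + exp(−a(θ − b)))
logit(0.41) = ln(0.41/0.59) = -0.3640
b = θ − logit/(a) = -2.31 − (-0.3640)/0.8000 = -1.8550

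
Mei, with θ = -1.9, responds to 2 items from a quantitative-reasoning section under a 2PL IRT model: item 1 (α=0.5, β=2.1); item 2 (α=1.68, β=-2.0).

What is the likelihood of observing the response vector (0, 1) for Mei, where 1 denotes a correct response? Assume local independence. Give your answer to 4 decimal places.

0.4773

P(θ) = 1 / (1 + exp(−α(θ − β)))
P_1 = 1/(1+e^{2.0000}) = 0.1192
P_2 = 1/(1+e^{-0.1680}) = 0.5419
L = (1−P_1) × P_2 = 0.8808 × 0.5419 = 0.47731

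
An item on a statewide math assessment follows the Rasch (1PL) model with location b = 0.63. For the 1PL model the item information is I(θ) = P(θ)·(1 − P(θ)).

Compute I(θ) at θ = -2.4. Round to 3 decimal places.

0.044

P = 1/(1+e^{3.0300}) = 0.0461
P(1−P) = 0.0461 × 0.9539 = 0.0440
I = P(1−P) = 0.04396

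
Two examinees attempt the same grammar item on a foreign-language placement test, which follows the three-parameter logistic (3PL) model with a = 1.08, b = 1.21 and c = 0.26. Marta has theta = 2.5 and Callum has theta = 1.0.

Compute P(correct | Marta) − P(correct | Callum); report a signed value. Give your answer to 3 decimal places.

0.265

P(theta) = c + (1 − c) · 1 / (1 + exp(−a(theta − b)))
P(Marta) = 0.8528  [exponent 1.3932]
P(Callum) = 0.5882  [exponent -0.2268]
Difference = 0.8528 − 0.5882 = 0.2646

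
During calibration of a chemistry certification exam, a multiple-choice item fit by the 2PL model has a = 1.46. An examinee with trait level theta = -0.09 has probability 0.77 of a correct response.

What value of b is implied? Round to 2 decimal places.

-0.92

P(theta) = 1 / (1 + exp(−a(theta − b)))
logit(0.77) = ln(0.77/0.23) = 1.2083
b = theta − logit/(a) = -0.09 − 1.2083/1.4600 = -0.9176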